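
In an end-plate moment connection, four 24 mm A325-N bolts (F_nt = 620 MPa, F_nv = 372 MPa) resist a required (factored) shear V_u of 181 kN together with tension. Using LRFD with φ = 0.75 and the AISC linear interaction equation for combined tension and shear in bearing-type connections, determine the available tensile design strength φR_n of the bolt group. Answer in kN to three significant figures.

A_b = π·24²/4 = 452.4 mm²; f_rv = 181 × 1000 / (4 × 452.4) = 100 MPa.
F'_nt = 1.3 F_nt − (F_nt / φF_nv) f_rv = 1.3·620 − (620/(0.75·372))·100 = 583.7 MPa, capped at F_nt → F'_nt = 583.7 MPa.
R_n = F'_nt · A_b · n = 583.7 × 452.4 × 4 / 1000 = 1056 kN.
Design strength φR_n = 0.75 × 1056 = 792 kN.

792 kN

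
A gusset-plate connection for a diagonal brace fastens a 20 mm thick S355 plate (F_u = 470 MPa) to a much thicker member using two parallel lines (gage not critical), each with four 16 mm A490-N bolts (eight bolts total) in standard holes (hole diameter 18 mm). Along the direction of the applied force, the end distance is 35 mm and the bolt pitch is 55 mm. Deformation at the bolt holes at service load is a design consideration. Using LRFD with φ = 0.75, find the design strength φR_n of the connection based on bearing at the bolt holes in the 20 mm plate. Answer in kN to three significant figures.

Per bolt r_n = 1.2 l_c t F_u ≤ 2.4 d t F_u; upper limit = 2.4 × 16 × 20 × 470 / 1000 = 361 kN.
Edge bolt: l_c = 35 − 18/2 = 26 mm → 1.2 × 26 × 20 × 470 / 1000 = 293.3 → r_n = 293.3 kN.
Interior bolts: l_c = 55 − 18 = 37 mm → 1.2 × 37 × 20 × 470 / 1000 = 417.4 → r_n = 361 kN.
R_n = 2 × 293.3 + 6 × 361 = 2752 kN.
Design strength φR_n = 0.75 × 2752 = 2060 kN.

2060 kN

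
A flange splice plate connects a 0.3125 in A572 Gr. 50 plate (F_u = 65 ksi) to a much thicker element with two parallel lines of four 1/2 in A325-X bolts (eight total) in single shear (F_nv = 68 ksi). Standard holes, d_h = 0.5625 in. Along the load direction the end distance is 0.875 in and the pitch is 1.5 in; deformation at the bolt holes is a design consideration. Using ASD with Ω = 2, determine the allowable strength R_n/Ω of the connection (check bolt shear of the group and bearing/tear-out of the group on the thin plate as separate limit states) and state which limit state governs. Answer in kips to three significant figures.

53.4 kips (bolt shear governs)

Bolt shear: A_b = π·0.5²/4 = 0.1963 in²; R_n = 68 × 0.1963 × 8 × 1 = 106.8 kips → 106.8 / 2 = 53.4 kips.
Bearing (1.2 l_c t F_u ≤ 2.4 d t F_u): upper limit = 2.4·0.5·0.3125·65 = 24.38 kips.
  Edge l_c = 0.875 − 0.5625/2 = 0.5938 → r_n = 14.47 kips; interior l_c = 1.5 − 0.5625 = 0.9375 → r_n = 22.85 kips.
  R_n,bearing = 2·14.47 + 6·22.85 = 166.1 kips → 166.1 / 2 = 83 kips.
Bolt shear governs: 53.4 kips.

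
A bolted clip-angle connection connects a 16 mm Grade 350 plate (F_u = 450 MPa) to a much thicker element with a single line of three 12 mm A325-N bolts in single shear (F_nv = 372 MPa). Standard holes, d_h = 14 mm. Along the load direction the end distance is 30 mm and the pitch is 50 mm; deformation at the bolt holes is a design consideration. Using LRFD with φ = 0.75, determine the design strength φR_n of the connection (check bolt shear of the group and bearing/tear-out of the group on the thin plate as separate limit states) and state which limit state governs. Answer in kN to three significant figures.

94.7 kN (bolt shear governs)

Bolt shear: A_b = π·12²/4 = 113.1 mm²; R_n = 372 × 113.1 × 3 × 1 / 1000 = 126.2 kN → 0.75 × 126.2 = 94.7 kN.
Bearing (1.2 l_c t F_u ≤ 2.4 d t F_u): upper limit = 2.4·12·16·450 / 1000 = 207.4 kN.
  Edge l_c = 30 − 14/2 = 23 → r_n = 198.7 kN; interior l_c = 50 − 14 = 36 → r_n = 207.4 kN.
  R_n,bearing = 1·198.7 + 2·207.4 = 613.4 kN → 0.75 × 613.4 = 460 kN.
Bolt shear governs: 94.7 kN.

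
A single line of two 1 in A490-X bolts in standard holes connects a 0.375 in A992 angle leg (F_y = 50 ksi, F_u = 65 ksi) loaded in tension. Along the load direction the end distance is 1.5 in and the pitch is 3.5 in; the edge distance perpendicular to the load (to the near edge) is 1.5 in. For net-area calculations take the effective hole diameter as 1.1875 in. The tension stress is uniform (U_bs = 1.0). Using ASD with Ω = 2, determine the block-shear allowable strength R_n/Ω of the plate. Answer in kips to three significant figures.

Shear plane L_v = 1.5 + 1·3.5 = 5 in; A_gv = 5 × 0.375 = 1.875 in².
A_nv = (5 − 1.5·1.1875) × 0.375 = 1.207 in².
A_nt = (1.5 − 0.5·1.1875) × 0.375 = 0.3398 in².
0.6 F_u A_nv = 47.07 kips; 0.6 F_y A_gv = 56.25 kips → shear rupture governs the shear term.
R_n = 47.07 + 1.0 × 65 × 0.3398 = 69.16 kips.
Allowable strength R_n/Ω = 69.16 / 2 = 34.6 kips.

34.6 kips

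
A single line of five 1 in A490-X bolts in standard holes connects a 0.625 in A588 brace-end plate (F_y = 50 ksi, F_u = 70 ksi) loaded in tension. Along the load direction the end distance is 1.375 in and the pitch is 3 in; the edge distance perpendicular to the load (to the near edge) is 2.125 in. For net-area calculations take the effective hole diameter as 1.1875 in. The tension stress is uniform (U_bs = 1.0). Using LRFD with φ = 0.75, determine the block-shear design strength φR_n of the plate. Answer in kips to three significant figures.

208 kips

Shear plane L_v = 1.375 + 4·3 = 13.38 in; A_gv = 13.38 × 0.625 = 8.359 in².
A_nv = (13.38 − 4.5·1.1875) × 0.625 = 5.02 in².
A_nt = (2.125 − 0.5·1.1875) × 0.625 = 0.957 in².
0.6 F_u A_nv = 210.8 kips; 0.6 F_y A_gv = 250.8 kips → shear rupture governs the shear term.
R_n = 210.8 + 1.0 × 70 × 0.957 = 277.8 kips.
Design strength φR_n = 0.75 × 277.8 = 208 kips.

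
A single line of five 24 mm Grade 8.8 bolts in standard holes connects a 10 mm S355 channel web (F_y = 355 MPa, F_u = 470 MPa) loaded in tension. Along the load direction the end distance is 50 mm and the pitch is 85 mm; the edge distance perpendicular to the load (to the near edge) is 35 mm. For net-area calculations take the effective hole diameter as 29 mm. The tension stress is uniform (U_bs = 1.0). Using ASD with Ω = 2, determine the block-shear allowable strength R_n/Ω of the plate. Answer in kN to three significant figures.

Shear plane L_v = 50 + 4·85 = 390 mm; A_gv = 390 × 10 = 3900 mm².
A_nv = (390 − 4.5·29) × 10 = 2595 mm².
A_nt = (35 − 0.5·29) × 10 = 205 mm².
0.6 F_u A_nv = 731.8 kN; 0.6 F_y A_gv = 830.7 kN → shear rupture governs the shear term.
R_n = 731.8 + 1.0 × 470 × 205 / 1000 = 828.1 kN.
Allowable strength R_n/Ω = 828.1 / 2 = 414 kN.

414 kN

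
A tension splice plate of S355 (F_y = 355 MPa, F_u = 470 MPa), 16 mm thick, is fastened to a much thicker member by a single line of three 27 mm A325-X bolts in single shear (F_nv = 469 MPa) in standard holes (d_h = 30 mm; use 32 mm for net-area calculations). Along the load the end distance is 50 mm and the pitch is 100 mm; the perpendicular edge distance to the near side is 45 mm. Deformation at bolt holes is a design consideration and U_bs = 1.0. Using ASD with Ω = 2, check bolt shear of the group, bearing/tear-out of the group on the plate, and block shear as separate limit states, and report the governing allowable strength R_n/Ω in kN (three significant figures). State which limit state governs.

Bolt shear: A_b = π·27²/4 = 572.6 mm²; R_n = 469 × 572.6 × 3 × 1 / 1000 = 805.6 kN → 805.6 / 2 = 403 kN.
Bearing: edge l_c = 35, r_n = 315.8 kN; interior l_c = 70, r_n = 487.3 kN; R_n = 315.8 + 2·487.3 = 1290 kN → 645 kN.
Block shear: A_gv = 4000, A_nv = 2720, A_nt = 464 mm²; R_n = min(0.6F_uA_nv, 0.6F_yA_gv) + U_bs·F_u·A_nt = 985.1 kN → 493 kN.
Bolt shear governs: 403 kN.

403 kN (bolt shear governs)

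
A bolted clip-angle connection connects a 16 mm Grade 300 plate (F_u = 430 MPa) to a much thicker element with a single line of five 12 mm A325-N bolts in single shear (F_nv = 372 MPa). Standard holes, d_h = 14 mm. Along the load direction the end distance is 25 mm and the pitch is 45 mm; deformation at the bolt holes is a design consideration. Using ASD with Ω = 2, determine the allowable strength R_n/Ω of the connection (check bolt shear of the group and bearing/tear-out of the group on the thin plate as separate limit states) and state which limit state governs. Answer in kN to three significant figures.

105 kN (bolt shear governs)

Bolt shear: A_b = π·12²/4 = 113.1 mm²; R_n = 372 × 113.1 × 5 × 1 / 1000 = 210.4 kN → 210.4 / 2 = 105 kN.
Bearing (1.2 l_c t F_u ≤ 2.4 d t F_u): upper limit = 2.4·12·16·430 / 1000 = 198.1 kN.
  Edge l_c = 25 − 14/2 = 18 → r_n = 148.6 kN; interior l_c = 45 − 14 = 31 → r_n = 198.1 kN.
  R_n,bearing = 1·148.6 + 4·198.1 = 941.2 kN → 941.2 / 2 = 471 kN.
Bolt shear governs: 105 kN.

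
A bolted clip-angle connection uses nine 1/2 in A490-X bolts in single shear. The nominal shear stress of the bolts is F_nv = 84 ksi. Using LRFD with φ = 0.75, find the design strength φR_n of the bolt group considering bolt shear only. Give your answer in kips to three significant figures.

111 kips

A_b = π × 0.5² / 4 = 0.1963 in².
R_n = F_nv · A_b · n · n_s = 84 × 0.1963 × 9 × 1 = 148.4 kips.
Design strength φR_n = 0.75 × 148.4 = 111 kips.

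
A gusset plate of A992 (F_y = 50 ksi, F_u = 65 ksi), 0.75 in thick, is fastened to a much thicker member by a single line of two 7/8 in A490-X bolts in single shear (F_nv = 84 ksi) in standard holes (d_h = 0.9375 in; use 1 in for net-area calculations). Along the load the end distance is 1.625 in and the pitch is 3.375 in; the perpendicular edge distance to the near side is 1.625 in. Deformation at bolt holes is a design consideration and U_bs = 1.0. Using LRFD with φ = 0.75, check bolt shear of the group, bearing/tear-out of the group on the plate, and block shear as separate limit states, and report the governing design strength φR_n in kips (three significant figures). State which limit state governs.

75.8 kips (bolt shear governs)

Bolt shear: A_b = π·0.875²/4 = 0.6013 in²; R_n = 84 × 0.6013 × 2 × 1 = 101 kips → 0.75 × 101 = 75.8 kips.
Bearing: edge l_c = 1.156, r_n = 67.64 kips; interior l_c = 2.438, r_n = 102.4 kips; R_n = 67.64 + 1·102.4 = 170 kips → 128 kips.
Block shear: A_gv = 3.75, A_nv = 2.625, A_nt = 0.8438 in²; R_n = min(0.6F_uA_nv, 0.6F_yA_gv) + U_bs·F_u·A_nt = 157.2 kips → 118 kips.
Bolt shear governs: 75.8 kips.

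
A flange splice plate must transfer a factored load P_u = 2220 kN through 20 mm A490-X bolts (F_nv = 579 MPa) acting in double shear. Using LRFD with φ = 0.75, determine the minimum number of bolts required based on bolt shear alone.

A_b = π·20²/4 = 314.2 mm².
Per-bolt design strength φR_n = 0.75 × 579 × 314.2 × 2 / 1000 = 272.8 kN.
n ≥ 2220 / 272.8 = 8.136 → use 9 bolts.

9 bolts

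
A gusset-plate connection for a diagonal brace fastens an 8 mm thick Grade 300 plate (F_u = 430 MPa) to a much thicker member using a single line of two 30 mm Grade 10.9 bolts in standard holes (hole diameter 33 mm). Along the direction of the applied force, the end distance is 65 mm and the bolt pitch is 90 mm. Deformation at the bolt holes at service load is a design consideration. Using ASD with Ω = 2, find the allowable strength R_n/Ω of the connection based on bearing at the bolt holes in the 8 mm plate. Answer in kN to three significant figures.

218 kN

Per bolt r_n = 1.2 l_c t F_u ≤ 2.4 d t F_u; upper limit = 2.4 × 30 × 8 × 430 / 1000 = 247.7 kN.
Edge bolt: l_c = 65 − 33/2 = 48.5 mm → 1.2 × 48.5 × 8 × 430 / 1000 = 200.2 → r_n = 200.2 kN.
Interior bolts: l_c = 90 − 33 = 57 mm → 1.2 × 57 × 8 × 430 / 1000 = 235.3 → r_n = 235.3 kN.
R_n = 1 × 200.2 + 1 × 235.3 = 435.5 kN.
Allowable strength R_n/Ω = 435.5 / 2 = 218 kN.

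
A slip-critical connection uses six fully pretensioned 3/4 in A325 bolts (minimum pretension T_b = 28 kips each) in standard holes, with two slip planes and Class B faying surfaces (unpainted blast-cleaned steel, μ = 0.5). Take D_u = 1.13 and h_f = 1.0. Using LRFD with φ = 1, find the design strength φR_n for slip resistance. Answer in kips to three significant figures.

R_n = μ · D_u · h_f · T_b · n_s · n_b = 0.5 × 1.13 × 1.0 × 28 × 2 × 6 = 189.8 kips.
Design strength φR_n = 1 × 189.8 = 190 kips.

190 kips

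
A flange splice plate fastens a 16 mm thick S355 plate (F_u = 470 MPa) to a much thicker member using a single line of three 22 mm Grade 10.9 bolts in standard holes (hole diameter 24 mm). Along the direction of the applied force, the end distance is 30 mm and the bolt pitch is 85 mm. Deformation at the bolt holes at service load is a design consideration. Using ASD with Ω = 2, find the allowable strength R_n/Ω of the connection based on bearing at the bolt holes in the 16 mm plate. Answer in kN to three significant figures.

478 kN

Per bolt r_n = 1.2 l_c t F_u ≤ 2.4 d t F_u; upper limit = 2.4 × 22 × 16 × 470 / 1000 = 397.1 kN.
Edge bolt: l_c = 30 − 24/2 = 18 mm → 1.2 × 18 × 16 × 470 / 1000 = 162.4 → r_n = 162.4 kN.
Interior bolts: l_c = 85 − 24 = 61 mm → 1.2 × 61 × 16 × 470 / 1000 = 550.5 → r_n = 397.1 kN.
R_n = 1 × 162.4 + 2 × 397.1 = 956.5 kN.
Allowable strength R_n/Ω = 956.5 / 2 = 478 kN.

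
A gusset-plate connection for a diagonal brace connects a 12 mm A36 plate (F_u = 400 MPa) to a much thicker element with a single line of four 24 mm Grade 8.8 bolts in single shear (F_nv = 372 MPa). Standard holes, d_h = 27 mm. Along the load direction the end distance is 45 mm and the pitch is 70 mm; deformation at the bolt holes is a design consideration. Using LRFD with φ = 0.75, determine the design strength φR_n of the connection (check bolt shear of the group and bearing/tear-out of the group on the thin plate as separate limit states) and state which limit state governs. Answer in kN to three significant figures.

Bolt shear: A_b = π·24²/4 = 452.4 mm²; R_n = 372 × 452.4 × 4 × 1 / 1000 = 673.2 kN → 0.75 × 673.2 = 505 kN.
Bearing (1.2 l_c t F_u ≤ 2.4 d t F_u): upper limit = 2.4·24·12·400 / 1000 = 276.5 kN.
  Edge l_c = 45 − 27/2 = 31.5 → r_n = 181.4 kN; interior l_c = 70 − 27 = 43 → r_n = 247.7 kN.
  R_n,bearing = 1·181.4 + 3·247.7 = 924.5 kN → 0.75 × 924.5 = 693 kN.
Bolt shear governs: 505 kN.

505 kN (bolt shear governs)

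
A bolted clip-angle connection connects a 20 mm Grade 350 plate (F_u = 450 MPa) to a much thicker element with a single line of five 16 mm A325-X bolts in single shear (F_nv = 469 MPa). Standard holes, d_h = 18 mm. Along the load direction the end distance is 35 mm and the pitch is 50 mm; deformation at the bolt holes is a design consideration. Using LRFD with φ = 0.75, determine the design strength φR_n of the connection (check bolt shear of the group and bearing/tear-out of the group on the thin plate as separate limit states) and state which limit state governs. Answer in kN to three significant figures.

354 kN (bolt shear governs)

Bolt shear: A_b = π·16²/4 = 201.1 mm²; R_n = 469 × 201.1 × 5 × 1 / 1000 = 471.5 kN → 0.75 × 471.5 = 354 kN.
Bearing (1.2 l_c t F_u ≤ 2.4 d t F_u): upper limit = 2.4·16·20·450 / 1000 = 345.6 kN.
  Edge l_c = 35 − 18/2 = 26 → r_n = 280.8 kN; interior l_c = 50 − 18 = 32 → r_n = 345.6 kN.
  R_n,bearing = 1·280.8 + 4·345.6 = 1663 kN → 0.75 × 1663 = 1250 kN.
Bolt shear governs: 354 kN.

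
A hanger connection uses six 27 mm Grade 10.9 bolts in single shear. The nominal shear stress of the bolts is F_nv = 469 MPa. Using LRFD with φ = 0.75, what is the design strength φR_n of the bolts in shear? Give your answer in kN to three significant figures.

A_b = π × 27² / 4 = 572.6 mm².
R_n = F_nv · A_b · n · n_s = 469 × 572.6 × 6 × 1 / 1000 = 1611 kN.
Design strength φR_n = 0.75 × 1611 = 1210 kN.

1210 kN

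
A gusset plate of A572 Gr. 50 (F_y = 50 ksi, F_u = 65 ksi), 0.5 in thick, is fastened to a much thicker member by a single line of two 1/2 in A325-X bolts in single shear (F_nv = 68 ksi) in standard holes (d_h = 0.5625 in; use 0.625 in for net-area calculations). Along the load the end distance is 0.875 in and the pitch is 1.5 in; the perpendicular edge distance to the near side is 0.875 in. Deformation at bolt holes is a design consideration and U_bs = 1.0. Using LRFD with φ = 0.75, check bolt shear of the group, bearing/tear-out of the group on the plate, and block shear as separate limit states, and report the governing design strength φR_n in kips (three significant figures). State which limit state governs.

20 kips (bolt shear governs)

Bolt shear: A_b = π·0.5²/4 = 0.1963 in²; R_n = 68 × 0.1963 × 2 × 1 = 26.7 kips → 0.75 × 26.7 = 20 kips.
Bearing: edge l_c = 0.5938, r_n = 23.16 kips; interior l_c = 0.9375, r_n = 36.56 kips; R_n = 23.16 + 1·36.56 = 59.72 kips → 44.8 kips.
Block shear: A_gv = 1.188, A_nv = 0.7188, A_nt = 0.2812 in²; R_n = min(0.6F_uA_nv, 0.6F_yA_gv) + U_bs·F_u·A_nt = 46.31 kips → 34.7 kips.
Bolt shear governs: 20 kips.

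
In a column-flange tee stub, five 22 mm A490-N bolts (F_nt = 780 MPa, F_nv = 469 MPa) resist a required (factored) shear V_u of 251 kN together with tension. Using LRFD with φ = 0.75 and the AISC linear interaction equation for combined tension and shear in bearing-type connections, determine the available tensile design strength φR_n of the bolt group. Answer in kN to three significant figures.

1030 kN

A_b = π·22²/4 = 380.1 mm²; f_rv = 251 × 1000 / (5 × 380.1) = 132.1 MPa.
F'_nt = 1.3 F_nt − (F_nt / φF_nv) f_rv = 1.3·780 − (780/(0.75·469))·132.1 = 721.2 MPa, capped at F_nt → F'_nt = 721.2 MPa.
R_n = F'_nt · A_b · n = 721.2 × 380.1 × 5 / 1000 = 1371 kN.
Design strength φR_n = 0.75 × 1371 = 1030 kN.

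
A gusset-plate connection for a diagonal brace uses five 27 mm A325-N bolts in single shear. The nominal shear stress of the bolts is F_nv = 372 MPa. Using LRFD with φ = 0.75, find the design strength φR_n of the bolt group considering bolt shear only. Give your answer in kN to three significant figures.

799 kN

A_b = π × 27² / 4 = 572.6 mm².
R_n = F_nv · A_b · n · n_s = 372 × 572.6 × 5 × 1 / 1000 = 1065 kN.
Design strength φR_n = 0.75 × 1065 = 799 kN.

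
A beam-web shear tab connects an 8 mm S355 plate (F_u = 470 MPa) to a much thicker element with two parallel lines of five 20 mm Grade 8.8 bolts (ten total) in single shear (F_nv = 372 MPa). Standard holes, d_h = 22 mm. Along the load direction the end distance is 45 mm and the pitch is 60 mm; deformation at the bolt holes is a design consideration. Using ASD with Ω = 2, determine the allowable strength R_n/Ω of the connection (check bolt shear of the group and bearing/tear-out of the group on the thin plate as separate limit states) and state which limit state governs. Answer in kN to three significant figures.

584 kN (bolt shear governs)

Bolt shear: A_b = π·20²/4 = 314.2 mm²; R_n = 372 × 314.2 × 10 × 1 / 1000 = 1169 kN → 1169 / 2 = 584 kN.
Bearing (1.2 l_c t F_u ≤ 2.4 d t F_u): upper limit = 2.4·20·8·470 / 1000 = 180.5 kN.
  Edge l_c = 45 − 22/2 = 34 → r_n = 153.4 kN; interior l_c = 60 − 22 = 38 → r_n = 171.5 kN.
  R_n,bearing = 2·153.4 + 8·171.5 = 1678 kN → 1678 / 2 = 839 kN.
Bolt shear governs: 584 kN.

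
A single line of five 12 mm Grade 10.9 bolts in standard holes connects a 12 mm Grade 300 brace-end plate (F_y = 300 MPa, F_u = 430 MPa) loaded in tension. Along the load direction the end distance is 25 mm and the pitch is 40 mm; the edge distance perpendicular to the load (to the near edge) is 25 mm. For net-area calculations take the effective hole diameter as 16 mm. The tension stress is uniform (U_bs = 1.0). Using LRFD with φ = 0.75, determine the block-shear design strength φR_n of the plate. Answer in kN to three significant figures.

Shear plane L_v = 25 + 4·40 = 185 mm; A_gv = 185 × 12 = 2220 mm².
A_nv = (185 − 4.5·16) × 12 = 1356 mm².
A_nt = (25 − 0.5·16) × 12 = 204 mm².
0.6 F_u A_nv = 349.8 kN; 0.6 F_y A_gv = 399.6 kN → shear rupture governs the shear term.
R_n = 349.8 + 1.0 × 430 × 204 / 1000 = 437.6 kN.
Design strength φR_n = 0.75 × 437.6 = 328 kN.

328 kN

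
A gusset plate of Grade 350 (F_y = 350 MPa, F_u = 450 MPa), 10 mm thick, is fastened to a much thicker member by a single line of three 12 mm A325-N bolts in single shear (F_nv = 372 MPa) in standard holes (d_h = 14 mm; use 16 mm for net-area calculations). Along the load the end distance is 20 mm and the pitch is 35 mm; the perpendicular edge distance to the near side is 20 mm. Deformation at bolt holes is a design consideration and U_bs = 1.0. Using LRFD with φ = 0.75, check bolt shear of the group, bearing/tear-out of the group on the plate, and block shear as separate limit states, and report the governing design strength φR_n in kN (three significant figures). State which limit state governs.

94.7 kN (bolt shear governs)

Bolt shear: A_b = π·12²/4 = 113.1 mm²; R_n = 372 × 113.1 × 3 × 1 / 1000 = 126.2 kN → 0.75 × 126.2 = 94.7 kN.
Bearing: edge l_c = 13, r_n = 70.2 kN; interior l_c = 21, r_n = 113.4 kN; R_n = 70.2 + 2·113.4 = 297 kN → 223 kN.
Block shear: A_gv = 900, A_nv = 500, A_nt = 120 mm²; R_n = min(0.6F_uA_nv, 0.6F_yA_gv) + U_bs·F_u·A_nt = 189 kN → 142 kN.
Bolt shear governs: 94.7 kN.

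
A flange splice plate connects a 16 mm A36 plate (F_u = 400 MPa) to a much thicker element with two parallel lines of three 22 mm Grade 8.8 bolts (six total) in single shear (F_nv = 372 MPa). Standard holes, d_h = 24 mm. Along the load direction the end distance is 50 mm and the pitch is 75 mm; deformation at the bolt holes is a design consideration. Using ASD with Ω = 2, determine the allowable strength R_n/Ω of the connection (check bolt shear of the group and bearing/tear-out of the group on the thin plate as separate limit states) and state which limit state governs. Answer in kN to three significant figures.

424 kN (bolt shear governs)

Bolt shear: A_b = π·22²/4 = 380.1 mm²; R_n = 372 × 380.1 × 6 × 1 / 1000 = 848.5 kN → 848.5 / 2 = 424 kN.
Bearing (1.2 l_c t F_u ≤ 2.4 d t F_u): upper limit = 2.4·22·16·400 / 1000 = 337.9 kN.
  Edge l_c = 50 − 24/2 = 38 → r_n = 291.8 kN; interior l_c = 75 − 24 = 51 → r_n = 337.9 kN.
  R_n,bearing = 2·291.8 + 4·337.9 = 1935 kN → 1935 / 2 = 968 kN.
Bolt shear governs: 424 kN.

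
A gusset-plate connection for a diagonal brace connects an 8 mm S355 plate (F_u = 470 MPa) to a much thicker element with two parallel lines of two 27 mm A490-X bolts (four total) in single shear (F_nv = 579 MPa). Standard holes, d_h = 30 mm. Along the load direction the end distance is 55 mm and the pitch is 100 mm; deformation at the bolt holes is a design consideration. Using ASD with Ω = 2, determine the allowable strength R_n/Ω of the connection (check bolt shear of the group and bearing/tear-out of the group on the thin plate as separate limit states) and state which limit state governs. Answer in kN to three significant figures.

Bolt shear: A_b = π·27²/4 = 572.6 mm²; R_n = 579 × 572.6 × 4 × 1 / 1000 = 1326 kN → 1326 / 2 = 663 kN.
Bearing (1.2 l_c t F_u ≤ 2.4 d t F_u): upper limit = 2.4·27·8·470 / 1000 = 243.6 kN.
  Edge l_c = 55 − 30/2 = 40 → r_n = 180.5 kN; interior l_c = 100 − 30 = 70 → r_n = 243.6 kN.
  R_n,bearing = 2·180.5 + 2·243.6 = 848.3 kN → 848.3 / 2 = 424 kN.
Bearing governs: 424 kN.

424 kN (bearing governs)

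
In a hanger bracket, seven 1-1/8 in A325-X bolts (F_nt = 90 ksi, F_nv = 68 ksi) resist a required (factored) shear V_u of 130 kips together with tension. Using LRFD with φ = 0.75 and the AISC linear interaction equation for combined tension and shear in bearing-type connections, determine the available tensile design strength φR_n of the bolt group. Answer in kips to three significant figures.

439 kips

A_b = π·1.125²/4 = 0.994 in²; f_rv = 130 / (7 × 0.994) = 18.68 ksi.
F'_nt = 1.3 F_nt − (F_nt / φF_nv) f_rv = 1.3·90 − (90/(0.75·68))·18.68 = 84.03 ksi, capped at F_nt → F'_nt = 84.03 ksi.
R_n = F'_nt · A_b · n = 84.03 × 0.994 × 7 = 584.7 kips.
Design strength φR_n = 0.75 × 584.7 = 439 kips.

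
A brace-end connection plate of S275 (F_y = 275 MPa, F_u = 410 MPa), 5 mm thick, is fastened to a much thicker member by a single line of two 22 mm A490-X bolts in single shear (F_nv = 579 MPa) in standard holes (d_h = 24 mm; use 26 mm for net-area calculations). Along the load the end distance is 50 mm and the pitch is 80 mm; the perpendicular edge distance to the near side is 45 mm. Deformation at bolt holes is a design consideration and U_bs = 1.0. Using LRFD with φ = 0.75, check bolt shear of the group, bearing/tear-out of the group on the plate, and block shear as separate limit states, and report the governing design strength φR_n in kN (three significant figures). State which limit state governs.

130 kN (block shear governs)

Bolt shear: A_b = π·22²/4 = 380.1 mm²; R_n = 579 × 380.1 × 2 × 1 / 1000 = 440.2 kN → 0.75 × 440.2 = 330 kN.
Bearing: edge l_c = 38, r_n = 93.48 kN; interior l_c = 56, r_n = 108.2 kN; R_n = 93.48 + 1·108.2 = 201.7 kN → 151 kN.
Block shear: A_gv = 650, A_nv = 455, A_nt = 160 mm²; R_n = min(0.6F_uA_nv, 0.6F_yA_gv) + U_bs·F_u·A_nt = 172.8 kN → 130 kN.
Block shear governs: 130 kN.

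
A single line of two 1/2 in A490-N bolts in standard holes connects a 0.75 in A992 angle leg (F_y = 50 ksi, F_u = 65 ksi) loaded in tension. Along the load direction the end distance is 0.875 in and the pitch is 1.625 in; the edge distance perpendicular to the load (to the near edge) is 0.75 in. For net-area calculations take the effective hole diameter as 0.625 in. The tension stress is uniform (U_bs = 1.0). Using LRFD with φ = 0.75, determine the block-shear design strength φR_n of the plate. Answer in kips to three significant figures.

Shear plane L_v = 0.875 + 1·1.625 = 2.5 in; A_gv = 2.5 × 0.75 = 1.875 in².
A_nv = (2.5 − 1.5·0.625) × 0.75 = 1.172 in².
A_nt = (0.75 − 0.5·0.625) × 0.75 = 0.3281 in².
0.6 F_u A_nv = 45.7 kips; 0.6 F_y A_gv = 56.25 kips → shear rupture governs the shear term.
R_n = 45.7 + 1.0 × 65 × 0.3281 = 67.03 kips.
Design strength φR_n = 0.75 × 67.03 = 50.3 kips.

50.3 kips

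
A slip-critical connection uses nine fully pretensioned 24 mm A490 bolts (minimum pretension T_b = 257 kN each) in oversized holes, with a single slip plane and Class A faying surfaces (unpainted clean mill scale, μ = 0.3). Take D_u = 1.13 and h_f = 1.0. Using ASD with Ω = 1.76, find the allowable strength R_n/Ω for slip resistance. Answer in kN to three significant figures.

R_n = μ · D_u · h_f · T_b · n_s · n_b = 0.3 × 1.13 × 1.0 × 257 × 1 × 9 = 784.1 kN.
Allowable strength R_n/Ω = 784.1 / 1.76 = 446 kN.

446 kN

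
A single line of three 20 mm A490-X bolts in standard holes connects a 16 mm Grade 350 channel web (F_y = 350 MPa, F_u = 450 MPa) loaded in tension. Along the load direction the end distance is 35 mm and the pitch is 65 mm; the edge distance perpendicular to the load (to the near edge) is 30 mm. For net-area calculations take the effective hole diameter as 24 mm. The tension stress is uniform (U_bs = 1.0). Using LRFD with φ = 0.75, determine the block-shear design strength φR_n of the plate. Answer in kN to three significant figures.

Shear plane L_v = 35 + 2·65 = 165 mm; A_gv = 165 × 16 = 2640 mm².
A_nv = (165 − 2.5·24) × 16 = 1680 mm².
A_nt = (30 − 0.5·24) × 16 = 288 mm².
0.6 F_u A_nv = 453.6 kN; 0.6 F_y A_gv = 554.4 kN → shear rupture governs the shear term.
R_n = 453.6 + 1.0 × 450 × 288 / 1000 = 583.2 kN.
Design strength φR_n = 0.75 × 583.2 = 437 kN.

437 kN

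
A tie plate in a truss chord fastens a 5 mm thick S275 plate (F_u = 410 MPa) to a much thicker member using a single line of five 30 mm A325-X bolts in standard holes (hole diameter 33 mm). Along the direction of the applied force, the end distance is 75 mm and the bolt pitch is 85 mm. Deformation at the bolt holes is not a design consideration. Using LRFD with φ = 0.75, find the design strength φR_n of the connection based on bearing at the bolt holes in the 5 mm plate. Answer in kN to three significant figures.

615 kN

Per bolt r_n = 1.5 l_c t F_u ≤ 3.0 d t F_u; upper limit = 3.0 × 30 × 5 × 410 / 1000 = 184.5 kN.
Edge bolt: l_c = 75 − 33/2 = 58.5 mm → 1.5 × 58.5 × 5 × 410 / 1000 = 179.9 → r_n = 179.9 kN.
Interior bolts: l_c = 85 − 33 = 52 mm → 1.5 × 52 × 5 × 410 / 1000 = 159.9 → r_n = 159.9 kN.
R_n = 1 × 179.9 + 4 × 159.9 = 819.5 kN.
Design strength φR_n = 0.75 × 819.5 = 615 kN.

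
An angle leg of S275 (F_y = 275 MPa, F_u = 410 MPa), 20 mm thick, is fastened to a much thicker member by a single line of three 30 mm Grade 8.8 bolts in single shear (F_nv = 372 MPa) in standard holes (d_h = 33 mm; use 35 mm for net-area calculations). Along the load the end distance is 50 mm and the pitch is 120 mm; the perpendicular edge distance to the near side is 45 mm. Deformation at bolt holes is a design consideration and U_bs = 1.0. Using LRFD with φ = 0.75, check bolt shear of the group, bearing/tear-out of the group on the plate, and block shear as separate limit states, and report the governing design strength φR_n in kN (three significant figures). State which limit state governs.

592 kN (bolt shear governs)

Bolt shear: A_b = π·30²/4 = 706.9 mm²; R_n = 372 × 706.9 × 3 × 1 / 1000 = 788.9 kN → 0.75 × 788.9 = 592 kN.
Bearing: edge l_c = 33.5, r_n = 329.6 kN; interior l_c = 87, r_n = 590.4 kN; R_n = 329.6 + 2·590.4 = 1510 kN → 1130 kN.
Block shear: A_gv = 5800, A_nv = 4050, A_nt = 550 mm²; R_n = min(0.6F_uA_nv, 0.6F_yA_gv) + U_bs·F_u·A_nt = 1182 kN → 887 kN.
Bolt shear governs: 592 kN.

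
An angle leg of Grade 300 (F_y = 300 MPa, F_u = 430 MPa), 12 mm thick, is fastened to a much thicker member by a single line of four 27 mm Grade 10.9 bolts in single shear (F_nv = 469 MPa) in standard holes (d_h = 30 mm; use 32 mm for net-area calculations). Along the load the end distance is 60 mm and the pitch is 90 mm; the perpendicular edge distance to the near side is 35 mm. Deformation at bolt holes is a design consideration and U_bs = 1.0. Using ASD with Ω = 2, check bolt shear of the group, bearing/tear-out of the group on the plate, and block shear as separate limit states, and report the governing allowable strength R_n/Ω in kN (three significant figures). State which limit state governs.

Bolt shear: A_b = π·27²/4 = 572.6 mm²; R_n = 469 × 572.6 × 4 × 1 / 1000 = 1074 kN → 1074 / 2 = 537 kN.
Bearing: edge l_c = 45, r_n = 278.6 kN; interior l_c = 60, r_n = 334.4 kN; R_n = 278.6 + 3·334.4 = 1282 kN → 641 kN.
Block shear: A_gv = 3960, A_nv = 2616, A_nt = 228 mm²; R_n = min(0.6F_uA_nv, 0.6F_yA_gv) + U_bs·F_u·A_nt = 773 kN → 386 kN.
Block shear governs: 386 kN.

386 kN (block shear governs)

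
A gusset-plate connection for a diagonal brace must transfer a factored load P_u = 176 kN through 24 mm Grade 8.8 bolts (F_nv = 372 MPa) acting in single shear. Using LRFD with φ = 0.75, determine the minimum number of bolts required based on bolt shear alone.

2 bolts

A_b = π·24²/4 = 452.4 mm².
Per-bolt design strength φR_n = 0.75 × 372 × 452.4 × 1 / 1000 = 126.2 kN.
n ≥ 176 / 126.2 = 1.394 → use 2 bolts.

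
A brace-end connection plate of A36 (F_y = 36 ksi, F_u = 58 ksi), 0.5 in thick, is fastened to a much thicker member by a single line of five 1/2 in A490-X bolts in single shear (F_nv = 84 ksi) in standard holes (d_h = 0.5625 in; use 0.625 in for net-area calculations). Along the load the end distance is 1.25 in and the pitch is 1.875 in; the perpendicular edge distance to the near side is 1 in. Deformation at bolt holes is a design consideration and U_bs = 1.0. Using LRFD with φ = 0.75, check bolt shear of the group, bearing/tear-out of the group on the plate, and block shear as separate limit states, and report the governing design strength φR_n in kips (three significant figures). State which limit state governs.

Bolt shear: A_b = π·0.5²/4 = 0.1963 in²; R_n = 84 × 0.1963 × 5 × 1 = 82.47 kips → 0.75 × 82.47 = 61.9 kips.
Bearing: edge l_c = 0.9688, r_n = 33.71 kips; interior l_c = 1.312, r_n = 34.8 kips; R_n = 33.71 + 4·34.8 = 172.9 kips → 130 kips.
Block shear: A_gv = 4.375, A_nv = 2.969, A_nt = 0.3438 in²; R_n = min(0.6F_uA_nv, 0.6F_yA_gv) + U_bs·F_u·A_nt = 114.4 kips → 85.8 kips.
Bolt shear governs: 61.9 kips.

61.9 kips (bolt shear governs)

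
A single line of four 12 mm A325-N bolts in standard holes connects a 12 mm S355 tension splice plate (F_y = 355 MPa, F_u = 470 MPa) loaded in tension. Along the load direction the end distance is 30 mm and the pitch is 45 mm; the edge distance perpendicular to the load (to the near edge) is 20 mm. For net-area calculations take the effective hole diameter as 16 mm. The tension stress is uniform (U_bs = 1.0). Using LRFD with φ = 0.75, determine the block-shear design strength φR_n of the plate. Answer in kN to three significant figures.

Shear plane L_v = 30 + 3·45 = 165 mm; A_gv = 165 × 12 = 1980 mm².
A_nv = (165 − 3.5·16) × 12 = 1308 mm².
A_nt = (20 − 0.5·16) × 12 = 144 mm².
0.6 F_u A_nv = 368.9 kN; 0.6 F_y A_gv = 421.7 kN → shear rupture governs the shear term.
R_n = 368.9 + 1.0 × 470 × 144 / 1000 = 436.5 kN.
Design strength φR_n = 0.75 × 436.5 = 327 kN.

327 kN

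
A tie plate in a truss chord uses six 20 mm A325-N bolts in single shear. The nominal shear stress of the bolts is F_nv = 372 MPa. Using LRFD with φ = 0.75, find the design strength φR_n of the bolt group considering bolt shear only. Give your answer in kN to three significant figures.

A_b = π × 20² / 4 = 314.2 mm².
R_n = F_nv · A_b · n · n_s = 372 × 314.2 × 6 × 1 / 1000 = 701.2 kN.
Design strength φR_n = 0.75 × 701.2 = 526 kN.

526 kN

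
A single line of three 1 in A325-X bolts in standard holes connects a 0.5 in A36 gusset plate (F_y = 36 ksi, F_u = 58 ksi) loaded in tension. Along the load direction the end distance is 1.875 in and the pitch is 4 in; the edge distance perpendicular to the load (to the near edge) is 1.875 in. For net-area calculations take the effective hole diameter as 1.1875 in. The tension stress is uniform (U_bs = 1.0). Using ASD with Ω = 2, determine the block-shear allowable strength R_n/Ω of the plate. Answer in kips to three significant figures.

71.9 kips

Shear plane L_v = 1.875 + 2·4 = 9.875 in; A_gv = 9.875 × 0.5 = 4.938 in².
A_nv = (9.875 − 2.5·1.1875) × 0.5 = 3.453 in².
A_nt = (1.875 − 0.5·1.1875) × 0.5 = 0.6406 in².
0.6 F_u A_nv = 120.2 kips; 0.6 F_y A_gv = 106.6 kips → shear yielding governs the shear term.
R_n = 106.6 + 1.0 × 58 × 0.6406 = 143.8 kips.
Allowable strength R_n/Ω = 143.8 / 2 = 71.9 kips.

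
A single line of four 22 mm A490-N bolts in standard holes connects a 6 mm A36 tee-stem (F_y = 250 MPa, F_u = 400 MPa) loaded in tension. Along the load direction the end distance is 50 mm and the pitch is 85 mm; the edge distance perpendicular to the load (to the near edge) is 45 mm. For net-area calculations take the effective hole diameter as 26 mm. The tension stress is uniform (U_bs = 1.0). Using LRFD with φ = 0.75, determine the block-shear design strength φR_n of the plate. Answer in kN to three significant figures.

263 kN

Shear plane L_v = 50 + 3·85 = 305 mm; A_gv = 305 × 6 = 1830 mm².
A_nv = (305 − 3.5·26) × 6 = 1284 mm².
A_nt = (45 − 0.5·26) × 6 = 192 mm².
0.6 F_u A_nv = 308.2 kN; 0.6 F_y A_gv = 274.5 kN → shear yielding governs the shear term.
R_n = 274.5 + 1.0 × 400 × 192 / 1000 = 351.3 kN.
Design strength φR_n = 0.75 × 351.3 = 263 kN.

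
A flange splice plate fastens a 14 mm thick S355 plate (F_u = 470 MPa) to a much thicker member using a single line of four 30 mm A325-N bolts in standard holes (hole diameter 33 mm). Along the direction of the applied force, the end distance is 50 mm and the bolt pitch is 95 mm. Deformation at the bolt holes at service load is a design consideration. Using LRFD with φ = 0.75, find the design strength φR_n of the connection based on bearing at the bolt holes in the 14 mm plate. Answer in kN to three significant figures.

Per bolt r_n = 1.2 l_c t F_u ≤ 2.4 d t F_u; upper limit = 2.4 × 30 × 14 × 470 / 1000 = 473.8 kN.
Edge bolt: l_c = 50 − 33/2 = 33.5 mm → 1.2 × 33.5 × 14 × 470 / 1000 = 264.5 → r_n = 264.5 kN.
Interior bolts: l_c = 95 − 33 = 62 mm → 1.2 × 62 × 14 × 470 / 1000 = 489.6 → r_n = 473.8 kN.
R_n = 1 × 264.5 + 3 × 473.8 = 1686 kN.
Design strength φR_n = 0.75 × 1686 = 1260 kN.

1260 kN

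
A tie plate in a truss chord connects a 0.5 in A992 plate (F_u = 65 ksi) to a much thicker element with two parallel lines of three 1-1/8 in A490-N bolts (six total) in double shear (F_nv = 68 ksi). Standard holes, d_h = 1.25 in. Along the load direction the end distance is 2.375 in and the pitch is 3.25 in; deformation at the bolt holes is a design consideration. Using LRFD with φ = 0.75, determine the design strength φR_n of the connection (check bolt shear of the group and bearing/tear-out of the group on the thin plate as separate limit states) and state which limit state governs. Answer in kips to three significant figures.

336 kips (bearing governs)

Bolt shear: A_b = π·1.125²/4 = 0.994 in²; R_n = 68 × 0.994 × 6 × 2 = 811.1 kips → 0.75 × 811.1 = 608 kips.
Bearing (1.2 l_c t F_u ≤ 2.4 d t F_u): upper limit = 2.4·1.125·0.5·65 = 87.75 kips.
  Edge l_c = 2.375 − 1.25/2 = 1.75 → r_n = 68.25 kips; interior l_c = 3.25 − 1.25 = 2 → r_n = 78 kips.
  R_n,bearing = 2·68.25 + 4·78 = 448.5 kips → 0.75 × 448.5 = 336 kips.
Bearing governs: 336 kips.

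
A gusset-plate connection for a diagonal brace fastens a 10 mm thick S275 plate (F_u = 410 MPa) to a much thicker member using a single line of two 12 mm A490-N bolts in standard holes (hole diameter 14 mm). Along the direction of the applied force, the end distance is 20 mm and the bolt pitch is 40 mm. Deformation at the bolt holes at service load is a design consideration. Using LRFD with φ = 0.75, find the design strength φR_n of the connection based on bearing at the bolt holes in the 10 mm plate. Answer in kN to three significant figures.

Per bolt r_n = 1.2 l_c t F_u ≤ 2.4 d t F_u; upper limit = 2.4 × 12 × 10 × 410 / 1000 = 118.1 kN.
Edge bolt: l_c = 20 − 14/2 = 13 mm → 1.2 × 13 × 10 × 410 / 1000 = 63.96 → r_n = 63.96 kN.
Interior bolts: l_c = 40 − 14 = 26 mm → 1.2 × 26 × 10 × 410 / 1000 = 127.9 → r_n = 118.1 kN.
R_n = 1 × 63.96 + 1 × 118.1 = 182 kN.
Design strength φR_n = 0.75 × 182 = 137 kN.

137 kN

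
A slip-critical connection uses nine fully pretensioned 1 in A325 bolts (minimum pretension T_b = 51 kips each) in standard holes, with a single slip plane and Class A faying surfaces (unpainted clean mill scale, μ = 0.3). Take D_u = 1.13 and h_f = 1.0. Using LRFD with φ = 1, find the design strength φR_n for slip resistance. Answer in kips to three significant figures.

156 kips

R_n = μ · D_u · h_f · T_b · n_s · n_b = 0.3 × 1.13 × 1.0 × 51 × 1 × 9 = 155.6 kips.
Design strength φR_n = 1 × 155.6 = 156 kips.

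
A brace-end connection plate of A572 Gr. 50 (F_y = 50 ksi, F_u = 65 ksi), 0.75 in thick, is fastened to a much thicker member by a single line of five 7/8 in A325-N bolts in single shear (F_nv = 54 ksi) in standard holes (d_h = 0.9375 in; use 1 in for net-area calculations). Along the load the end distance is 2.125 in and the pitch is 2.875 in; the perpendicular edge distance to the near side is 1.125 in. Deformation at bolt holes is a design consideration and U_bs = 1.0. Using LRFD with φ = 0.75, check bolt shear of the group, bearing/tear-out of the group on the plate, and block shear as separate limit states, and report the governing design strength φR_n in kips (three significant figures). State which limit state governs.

Bolt shear: A_b = π·0.875²/4 = 0.6013 in²; R_n = 54 × 0.6013 × 5 × 1 = 162.4 kips → 0.75 × 162.4 = 122 kips.
Bearing: edge l_c = 1.656, r_n = 96.89 kips; interior l_c = 1.938, r_n = 102.4 kips; R_n = 96.89 + 4·102.4 = 506.4 kips → 380 kips.
Block shear: A_gv = 10.22, A_nv = 6.844, A_nt = 0.4688 in²; R_n = min(0.6F_uA_nv, 0.6F_yA_gv) + U_bs·F_u·A_nt = 297.4 kips → 223 kips.
Bolt shear governs: 122 kips.

122 kips (bolt shear governs)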